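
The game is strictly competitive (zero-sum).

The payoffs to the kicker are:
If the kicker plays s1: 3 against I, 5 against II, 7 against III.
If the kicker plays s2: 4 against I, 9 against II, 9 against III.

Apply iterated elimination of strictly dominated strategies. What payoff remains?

Column III is strictly dominated by I for the goalkeeper (3<7, 4<9); eliminate III.
Row s1 is strictly dominated by row s2 (4>3, 9>5); eliminate s1.
Column II is strictly dominated by I for the goalkeeper (4<9); eliminate II.
Only (s2, I) remains, with payoff 4.

4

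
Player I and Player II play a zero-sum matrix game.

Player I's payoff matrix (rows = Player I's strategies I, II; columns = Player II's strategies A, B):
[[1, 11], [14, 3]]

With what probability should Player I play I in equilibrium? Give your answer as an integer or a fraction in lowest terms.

11/21

Row minima are 1 and 3, so Player I's maximin is 3; column maxima are 14 and 11, so Player II's minimax is 11. These differ, so the equilibrium is in mixed strategies.
Let Player I play I with probability p. Player II is indifferent when p + 14(1−p) = 11p + 3(1−p), giving p = 11/21.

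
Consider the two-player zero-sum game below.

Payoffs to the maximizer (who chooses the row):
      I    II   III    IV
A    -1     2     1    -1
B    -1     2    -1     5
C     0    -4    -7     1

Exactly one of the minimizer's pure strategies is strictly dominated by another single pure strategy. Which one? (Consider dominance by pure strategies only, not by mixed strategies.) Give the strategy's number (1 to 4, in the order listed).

2

The minimizer prefers columns that give the maximizer less. Compare II with III: 1 < 2, -1 < 2, -7 < -4.
So III strictly dominates II for the minimizer; II is strictly dominated.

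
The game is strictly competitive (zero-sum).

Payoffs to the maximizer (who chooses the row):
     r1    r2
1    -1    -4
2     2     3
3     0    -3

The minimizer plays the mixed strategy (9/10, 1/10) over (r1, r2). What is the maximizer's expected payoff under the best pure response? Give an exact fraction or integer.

1: (-1)·(9/10) + (-4)·(1/10) = -13/10.
2: (2)·(9/10) + (3)·(1/10) = 21/10.
3: (0)·(9/10) + (-3)·(1/10) = -3/10.
The best pure response is 2 with expected payoff 21/10.

21/10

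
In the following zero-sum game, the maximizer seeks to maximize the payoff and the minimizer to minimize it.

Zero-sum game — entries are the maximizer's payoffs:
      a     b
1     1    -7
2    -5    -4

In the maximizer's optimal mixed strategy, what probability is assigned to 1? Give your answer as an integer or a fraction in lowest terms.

1/9

Row minima are -7 and -5, so the maximizer's maximin is -5; column maxima are 1 and -4, so the minimizer's minimax is -4. These differ, so the equilibrium is in mixed strategies.
Let the maximizer play 1 with probability p. The minimizer is indifferent when p − 5(1−p) = −7p − 4(1−p), giving p = 1/9.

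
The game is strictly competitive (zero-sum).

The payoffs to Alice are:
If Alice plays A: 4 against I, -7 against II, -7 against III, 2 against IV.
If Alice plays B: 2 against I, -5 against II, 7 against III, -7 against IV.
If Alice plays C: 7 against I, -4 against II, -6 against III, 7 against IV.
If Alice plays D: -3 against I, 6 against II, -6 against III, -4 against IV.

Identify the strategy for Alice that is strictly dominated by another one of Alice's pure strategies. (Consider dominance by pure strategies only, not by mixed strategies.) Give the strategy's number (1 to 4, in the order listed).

1

Compare A with C: 7 > 4, -4 > -7, -6 > -7, 7 > 2.
So C strictly dominates A for Alice; A is strictly dominated.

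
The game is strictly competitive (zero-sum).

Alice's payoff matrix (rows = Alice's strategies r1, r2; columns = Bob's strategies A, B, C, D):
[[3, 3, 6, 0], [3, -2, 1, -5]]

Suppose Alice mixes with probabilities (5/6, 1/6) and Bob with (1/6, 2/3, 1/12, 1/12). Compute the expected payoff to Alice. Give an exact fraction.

Against (1/6, 2/3, 1/12, 1/12), each row's expected payoff is r1: 3; r2: -7/6.
Taking the (5/6, 1/6)-weighted average: (5/6)·(3) + (1/6)·(-7/6) = 83/36.

83/36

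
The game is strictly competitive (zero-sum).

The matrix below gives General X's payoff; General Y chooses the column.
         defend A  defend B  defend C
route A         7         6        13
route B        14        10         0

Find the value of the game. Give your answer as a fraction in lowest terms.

Column defend A is strictly dominated by defend B for General Y (it gives General X more in every row).
The remaining 2×2 game on (route A, route B) × (defend B, defend C) has no saddle point. Let General X play route A with probability p; indifference gives 6p + 10(1−p) = 13p, so p = 10/17.
Similarly General Y's optimal q on defend B is 13/17, and the value is 6·(13/17) + (13)·(4/17) = 130/17.

130/17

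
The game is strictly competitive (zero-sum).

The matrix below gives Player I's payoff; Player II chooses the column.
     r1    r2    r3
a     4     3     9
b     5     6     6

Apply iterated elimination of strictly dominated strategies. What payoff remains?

5

Column r3 is strictly dominated by r1 for Player II (4<9, 5<6); eliminate r3.
Row a is strictly dominated by row b (5>4, 6>3); eliminate a.
Column r2 is strictly dominated by r1 for Player II (5<6); eliminate r2.
Only (b, r1) remains, with payoff 5.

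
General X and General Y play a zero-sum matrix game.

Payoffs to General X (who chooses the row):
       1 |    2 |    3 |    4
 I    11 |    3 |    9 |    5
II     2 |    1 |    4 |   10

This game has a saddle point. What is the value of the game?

Row minima: 3, 1 → General X's maximin is 3.
Column maxima: 11, 3, 9, 10 → General Y's minimax is 3.
They coincide at (I, 2), so the value is 3.

3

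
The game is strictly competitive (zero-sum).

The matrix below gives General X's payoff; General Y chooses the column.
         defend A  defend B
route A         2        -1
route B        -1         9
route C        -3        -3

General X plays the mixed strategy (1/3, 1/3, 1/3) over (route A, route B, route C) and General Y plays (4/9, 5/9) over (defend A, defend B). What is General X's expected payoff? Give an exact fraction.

17/27

Against (4/9, 5/9), each row's expected payoff is route A: 1/3; route B: 41/9; route C: -3.
Taking the (1/3, 1/3, 1/3)-weighted average: (1/3)·(1/3) + (1/3)·(41/9) + (1/3)·(-3) = 17/27.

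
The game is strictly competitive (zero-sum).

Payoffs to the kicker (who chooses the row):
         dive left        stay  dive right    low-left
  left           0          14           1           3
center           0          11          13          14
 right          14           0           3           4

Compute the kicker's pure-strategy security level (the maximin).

The worst-case payoff for each row is left: 0, center: 0, right: 0.
The best of these is 0.

0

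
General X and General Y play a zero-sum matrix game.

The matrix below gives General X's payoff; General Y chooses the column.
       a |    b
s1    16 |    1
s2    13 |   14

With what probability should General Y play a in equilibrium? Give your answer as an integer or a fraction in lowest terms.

Row minima are 1 and 13, so General X's maximin is 13; column maxima are 16 and 14, so General Y's minimax is 14. These differ, so the equilibrium is in mixed strategies.
Let General Y play a with probability q. General X is indifferent when 16q + (1−q) = 13q + 14(1−q), giving q = 13/16.

13/16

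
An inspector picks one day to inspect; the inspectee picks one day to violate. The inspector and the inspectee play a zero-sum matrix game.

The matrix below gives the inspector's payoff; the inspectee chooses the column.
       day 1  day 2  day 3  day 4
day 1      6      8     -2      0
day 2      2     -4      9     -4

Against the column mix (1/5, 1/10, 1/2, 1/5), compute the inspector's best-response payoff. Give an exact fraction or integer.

day 1: (6)·(1/5) + (8)·(1/10) + (-2)·(1/2) + (0)·(1/5) = 1.
day 2: (2)·(1/5) + (-4)·(1/10) + (9)·(1/2) + (-4)·(1/5) = 37/10.
The best pure response is day 2 with expected payoff 37/10.

37/10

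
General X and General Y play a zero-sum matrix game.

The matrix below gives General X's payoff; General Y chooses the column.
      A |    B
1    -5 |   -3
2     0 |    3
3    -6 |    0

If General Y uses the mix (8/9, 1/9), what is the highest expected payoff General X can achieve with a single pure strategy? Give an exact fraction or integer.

1: (-5)·(8/9) + (-3)·(1/9) = -43/9.
2: (0)·(8/9) + (3)·(1/9) = 1/3.
3: (-6)·(8/9) + (0)·(1/9) = -16/3.
The best pure response is 2 with expected payoff 1/3.

1/3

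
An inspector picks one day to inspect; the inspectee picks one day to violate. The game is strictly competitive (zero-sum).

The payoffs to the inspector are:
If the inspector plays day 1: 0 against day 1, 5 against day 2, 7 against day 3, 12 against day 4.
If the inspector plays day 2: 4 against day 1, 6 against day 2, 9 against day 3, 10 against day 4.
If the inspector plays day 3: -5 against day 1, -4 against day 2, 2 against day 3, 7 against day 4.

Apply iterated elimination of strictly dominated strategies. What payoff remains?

Row day 3 is strictly dominated by row day 1 (0>-5, 5>-4, 7>2, 12>7); eliminate day 3.
Column day 2 is strictly dominated by day 1 for the inspectee (0<5, 4<6); eliminate day 2.
Column day 4 is strictly dominated by day 1 for the inspectee (0<12, 4<10); eliminate day 4.
Row day 1 is strictly dominated by row day 2 (4>0, 9>7); eliminate day 1.
Column day 3 is strictly dominated by day 1 for the inspectee (4<9); eliminate day 3.
Only (day 2, day 1) remains, with payoff 4.

4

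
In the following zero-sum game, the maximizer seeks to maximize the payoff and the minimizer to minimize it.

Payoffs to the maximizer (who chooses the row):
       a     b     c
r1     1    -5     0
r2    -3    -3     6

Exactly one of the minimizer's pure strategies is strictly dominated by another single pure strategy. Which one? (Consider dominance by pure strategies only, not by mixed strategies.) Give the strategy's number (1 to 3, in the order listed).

The minimizer prefers columns that give the maximizer less. Compare c with b: -5 < 0, -3 < 6.
So b strictly dominates c for the minimizer; c is strictly dominated.

3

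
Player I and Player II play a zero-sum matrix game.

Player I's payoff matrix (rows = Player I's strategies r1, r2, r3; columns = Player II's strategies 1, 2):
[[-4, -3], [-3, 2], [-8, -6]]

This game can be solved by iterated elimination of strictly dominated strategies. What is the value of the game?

-3

Column 2 is strictly dominated by 1 for Player II (-4<-3, -3<2, -8<-6); eliminate 2.
Row r1 is strictly dominated by row r2 (-3>-4); eliminate r1.
Row r3 is strictly dominated by row r2 (-3>-8); eliminate r3.
Only (r2, 1) remains, with payoff -3.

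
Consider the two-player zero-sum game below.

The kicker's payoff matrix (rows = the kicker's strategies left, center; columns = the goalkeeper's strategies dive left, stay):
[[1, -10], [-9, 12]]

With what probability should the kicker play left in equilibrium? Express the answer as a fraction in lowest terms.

Row minima are -10 and -9, so the kicker's maximin is -9; column maxima are 1 and 12, so the goalkeeper's minimax is 1. These differ, so the equilibrium is in mixed strategies.
Let the kicker play left with probability p. The goalkeeper is indifferent when p − 9(1−p) = −10p + 12(1−p), giving p = 21/32.

21/32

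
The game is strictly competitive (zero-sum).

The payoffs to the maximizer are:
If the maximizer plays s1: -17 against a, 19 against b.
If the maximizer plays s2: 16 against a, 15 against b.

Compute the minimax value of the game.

559/37

Row minima are -17 and 15, so the maximizer's maximin is 15; column maxima are 16 and 19, so the minimizer's minimax is 16. These differ, so the equilibrium is in mixed strategies.
Let the maximizer play s1 with probability p. The minimizer is indifferent when −17p + 16(1−p) = 19p + 15(1−p), giving p = 1/37.
Let the minimizer play a with probability q. The maximizer is indifferent when −17q + 19(1−q) = 16q + 15(1−q), giving q = 4/37.
The value is -17·(4/37) + (19)·(33/37) = 559/37.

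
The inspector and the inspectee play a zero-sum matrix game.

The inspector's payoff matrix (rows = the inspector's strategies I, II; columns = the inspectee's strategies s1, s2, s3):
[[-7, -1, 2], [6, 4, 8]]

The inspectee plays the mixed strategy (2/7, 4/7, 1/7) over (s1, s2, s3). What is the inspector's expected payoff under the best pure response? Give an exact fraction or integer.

I: (-7)·(2/7) + (-1)·(4/7) + (2)·(1/7) = -16/7.
II: (6)·(2/7) + (4)·(4/7) + (8)·(1/7) = 36/7.
The best pure response is II with expected payoff 36/7.

36/7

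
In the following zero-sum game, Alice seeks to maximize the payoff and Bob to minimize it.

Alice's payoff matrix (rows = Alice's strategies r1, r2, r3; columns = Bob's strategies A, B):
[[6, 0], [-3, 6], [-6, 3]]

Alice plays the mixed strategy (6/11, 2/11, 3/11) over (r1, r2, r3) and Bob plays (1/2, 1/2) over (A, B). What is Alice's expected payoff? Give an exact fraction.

3/2

Against (1/2, 1/2), each row's expected payoff is r1: 3; r2: 3/2; r3: -3/2.
Taking the (6/11, 2/11, 3/11)-weighted average: (6/11)·(3) + (2/11)·(3/2) + (3/11)·(-3/2) = 3/2.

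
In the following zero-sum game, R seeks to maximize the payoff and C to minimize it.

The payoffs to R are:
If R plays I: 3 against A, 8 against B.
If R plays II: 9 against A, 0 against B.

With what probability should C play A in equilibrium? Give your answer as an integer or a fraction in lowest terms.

Row minima are 3 and 0, so R's maximin is 3; column maxima are 9 and 8, so C's minimax is 8. These differ, so the equilibrium is in mixed strategies.
Let C play A with probability q. R is indifferent when 3q + 8(1−q) = 9q, giving q = 4/7.

4/7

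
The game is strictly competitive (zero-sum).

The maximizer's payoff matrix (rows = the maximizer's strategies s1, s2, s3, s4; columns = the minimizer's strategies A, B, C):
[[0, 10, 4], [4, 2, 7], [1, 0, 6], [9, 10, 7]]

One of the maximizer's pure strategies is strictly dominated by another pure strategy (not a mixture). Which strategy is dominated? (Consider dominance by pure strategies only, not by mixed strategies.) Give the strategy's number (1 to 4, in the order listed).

Compare s3 with s2: 4 > 1, 2 > 0, 7 > 6.
So s2 strictly dominates s3 for the maximizer; s3 is strictly dominated.

3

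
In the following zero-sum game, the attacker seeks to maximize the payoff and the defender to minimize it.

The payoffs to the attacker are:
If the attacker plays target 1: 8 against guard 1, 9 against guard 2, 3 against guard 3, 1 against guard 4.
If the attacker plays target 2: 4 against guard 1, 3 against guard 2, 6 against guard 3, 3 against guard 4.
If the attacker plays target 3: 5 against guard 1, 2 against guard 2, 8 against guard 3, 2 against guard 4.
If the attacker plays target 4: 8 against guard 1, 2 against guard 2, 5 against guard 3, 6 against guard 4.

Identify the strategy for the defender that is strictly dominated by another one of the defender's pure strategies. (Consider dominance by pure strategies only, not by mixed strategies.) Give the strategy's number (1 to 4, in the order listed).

1

The defender prefers columns that give the attacker less. Compare guard 1 with guard 4: 1 < 8, 3 < 4, 2 < 5, 6 < 8.
So guard 4 strictly dominates guard 1 for the defender; guard 1 is strictly dominated.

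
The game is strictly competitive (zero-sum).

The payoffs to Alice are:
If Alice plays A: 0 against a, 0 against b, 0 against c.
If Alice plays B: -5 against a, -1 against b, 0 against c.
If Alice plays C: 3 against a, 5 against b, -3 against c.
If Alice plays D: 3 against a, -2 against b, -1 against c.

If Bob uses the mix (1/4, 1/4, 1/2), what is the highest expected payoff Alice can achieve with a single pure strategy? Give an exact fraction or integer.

A: (0)·(1/4) + (0)·(1/4) + (0)·(1/2) = 0.
B: (-5)·(1/4) + (-1)·(1/4) + (0)·(1/2) = -3/2.
C: (3)·(1/4) + (5)·(1/4) + (-3)·(1/2) = 1/2.
D: (3)·(1/4) + (-2)·(1/4) + (-1)·(1/2) = -1/4.
The best pure response is C with expected payoff 1/2.

1/2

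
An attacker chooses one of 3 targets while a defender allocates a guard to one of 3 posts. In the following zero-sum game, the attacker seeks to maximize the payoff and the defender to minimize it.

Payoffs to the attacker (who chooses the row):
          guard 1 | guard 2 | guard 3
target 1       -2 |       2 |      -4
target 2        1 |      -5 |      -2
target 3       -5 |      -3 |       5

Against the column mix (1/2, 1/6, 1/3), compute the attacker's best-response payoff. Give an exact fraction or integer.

target 1: (-2)·(1/2) + (2)·(1/6) + (-4)·(1/3) = -2.
target 2: (1)·(1/2) + (-5)·(1/6) + (-2)·(1/3) = -1.
target 3: (-5)·(1/2) + (-3)·(1/6) + (5)·(1/3) = -4/3.
The best pure response is target 2 with expected payoff -1.

-1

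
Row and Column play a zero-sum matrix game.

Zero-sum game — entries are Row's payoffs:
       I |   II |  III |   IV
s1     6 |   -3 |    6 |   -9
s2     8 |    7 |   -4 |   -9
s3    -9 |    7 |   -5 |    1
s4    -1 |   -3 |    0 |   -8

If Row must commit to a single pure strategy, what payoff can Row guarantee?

The worst-case payoff for each row is s1: -9, s2: -9, s3: -9, s4: -8.
The best of these is -8.

-8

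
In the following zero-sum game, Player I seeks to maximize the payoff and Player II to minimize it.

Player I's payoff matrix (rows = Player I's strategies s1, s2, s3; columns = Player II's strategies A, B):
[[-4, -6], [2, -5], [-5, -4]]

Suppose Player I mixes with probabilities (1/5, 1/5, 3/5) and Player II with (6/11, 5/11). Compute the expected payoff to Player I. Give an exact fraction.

Against (6/11, 5/11), each row's expected payoff is s1: -54/11; s2: -13/11; s3: -50/11.
Taking the (1/5, 1/5, 3/5)-weighted average: (1/5)·(-54/11) + (1/5)·(-13/11) + (3/5)·(-50/11) = -217/55.

-217/55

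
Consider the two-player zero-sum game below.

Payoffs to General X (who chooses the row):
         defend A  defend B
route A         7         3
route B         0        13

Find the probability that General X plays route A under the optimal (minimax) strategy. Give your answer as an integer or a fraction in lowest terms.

Row minima are 3 and 0, so General X's maximin is 3; column maxima are 7 and 13, so General Y's minimax is 7. These differ, so the equilibrium is in mixed strategies.
Let General X play route A with probability p. General Y is indifferent when 7p = 3p + 13(1−p), giving p = 13/17.

13/17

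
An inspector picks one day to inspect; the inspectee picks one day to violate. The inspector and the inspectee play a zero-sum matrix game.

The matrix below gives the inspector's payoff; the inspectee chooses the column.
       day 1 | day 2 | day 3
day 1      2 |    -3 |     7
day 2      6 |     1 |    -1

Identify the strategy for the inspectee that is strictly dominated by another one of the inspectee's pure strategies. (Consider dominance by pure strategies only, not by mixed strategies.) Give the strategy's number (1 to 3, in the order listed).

1

The inspectee prefers columns that give the inspector less. Compare day 1 with day 2: -3 < 2, 1 < 6.
So day 2 strictly dominates day 1 for the inspectee; day 1 is strictly dominated.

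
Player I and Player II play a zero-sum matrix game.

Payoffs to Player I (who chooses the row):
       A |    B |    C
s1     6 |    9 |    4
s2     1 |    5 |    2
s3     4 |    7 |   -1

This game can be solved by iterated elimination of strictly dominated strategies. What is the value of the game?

Row s2 is strictly dominated by row s1 (6>1, 9>5, 4>2); eliminate s2.
Row s3 is strictly dominated by row s1 (6>4, 9>7, 4>-1); eliminate s3.
Column B is strictly dominated by A for Player II (6<9); eliminate B.
Column A is strictly dominated by C for Player II (4<6); eliminate A.
Only (s1, C) remains, with payoff 4.

4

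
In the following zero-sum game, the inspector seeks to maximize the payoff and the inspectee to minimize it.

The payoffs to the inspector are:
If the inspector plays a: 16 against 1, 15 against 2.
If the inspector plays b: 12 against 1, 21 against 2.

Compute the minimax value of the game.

Row minima are 15 and 12, so the inspector's maximin is 15; column maxima are 16 and 21, so the inspectee's minimax is 16. These differ, so the equilibrium is in mixed strategies.
Let the inspector play a with probability p. The inspectee is indifferent when 16p + 12(1−p) = 15p + 21(1−p), giving p = 9/10.
Let the inspectee play 1 with probability q. The inspector is indifferent when 16q + 15(1−q) = 12q + 21(1−q), giving q = 3/5.
The value is 16·(3/5) + (15)·(2/5) = 78/5.

78/5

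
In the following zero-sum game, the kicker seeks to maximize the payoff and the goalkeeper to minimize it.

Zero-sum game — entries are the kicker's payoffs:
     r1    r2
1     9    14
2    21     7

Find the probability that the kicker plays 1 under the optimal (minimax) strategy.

Row minima are 9 and 7, so the kicker's maximin is 9; column maxima are 21 and 14, so the goalkeeper's minimax is 14. These differ, so the equilibrium is in mixed strategies.
Let the kicker play 1 with probability p. The goalkeeper is indifferent when 9p + 21(1−p) = 14p + 7(1−p), giving p = 14/19.

14/19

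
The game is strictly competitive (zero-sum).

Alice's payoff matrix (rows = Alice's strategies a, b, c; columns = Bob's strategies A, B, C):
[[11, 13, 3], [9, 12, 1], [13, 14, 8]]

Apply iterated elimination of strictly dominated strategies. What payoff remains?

8

Column A is strictly dominated by C for Bob (3<11, 1<9, 8<13); eliminate A.
Row a is strictly dominated by row c (14>13, 8>3); eliminate a.
Column B is strictly dominated by C for Bob (1<12, 8<14); eliminate B.
Row b is strictly dominated by row c (8>1); eliminate b.
Only (c, C) remains, with payoff 8.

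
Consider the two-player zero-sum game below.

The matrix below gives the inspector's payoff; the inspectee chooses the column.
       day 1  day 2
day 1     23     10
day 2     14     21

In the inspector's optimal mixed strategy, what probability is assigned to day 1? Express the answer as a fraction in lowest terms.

7/20

Row minima are 10 and 14, so the inspector's maximin is 14; column maxima are 23 and 21, so the inspectee's minimax is 21. These differ, so the equilibrium is in mixed strategies.
Let the inspector play day 1 with probability p. The inspectee is indifferent when 23p + 14(1−p) = 10p + 21(1−p), giving p = 7/20.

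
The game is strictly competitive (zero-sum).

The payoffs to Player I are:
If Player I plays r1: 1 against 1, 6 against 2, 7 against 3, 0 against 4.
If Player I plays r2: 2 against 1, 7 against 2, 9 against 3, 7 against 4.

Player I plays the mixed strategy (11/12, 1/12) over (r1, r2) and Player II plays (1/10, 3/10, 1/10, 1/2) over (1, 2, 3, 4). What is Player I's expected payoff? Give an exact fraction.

353/120

Against (1/10, 3/10, 1/10, 1/2), each row's expected payoff is r1: 13/5; r2: 67/10.
Taking the (11/12, 1/12)-weighted average: (11/12)·(13/5) + (1/12)·(67/10) = 353/120.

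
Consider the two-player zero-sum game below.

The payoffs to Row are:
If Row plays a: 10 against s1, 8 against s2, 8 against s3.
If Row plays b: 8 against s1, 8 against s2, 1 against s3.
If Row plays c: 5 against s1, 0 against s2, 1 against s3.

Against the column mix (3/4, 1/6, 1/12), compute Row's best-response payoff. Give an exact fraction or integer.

a: (10)·(3/4) + (8)·(1/6) + (8)·(1/12) = 19/2.
b: (8)·(3/4) + (8)·(1/6) + (1)·(1/12) = 89/12.
c: (5)·(3/4) + (0)·(1/6) + (1)·(1/12) = 23/6.
The best pure response is a with expected payoff 19/2.

19/2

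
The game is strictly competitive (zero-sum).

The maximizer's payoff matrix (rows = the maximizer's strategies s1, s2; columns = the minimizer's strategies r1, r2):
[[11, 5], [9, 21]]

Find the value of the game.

31/3

Row minima are 5 and 9, so the maximizer's maximin is 9; column maxima are 11 and 21, so the minimizer's minimax is 11. These differ, so the equilibrium is in mixed strategies.
Let the maximizer play s1 with probability p. The minimizer is indifferent when 11p + 9(1−p) = 5p + 21(1−p), giving p = 2/3.
Let the minimizer play r1 with probability q. The maximizer is indifferent when 11q + 5(1−q) = 9q + 21(1−q), giving q = 8/9.
The value is 11·(8/9) + (5)·(1/9) = 31/3.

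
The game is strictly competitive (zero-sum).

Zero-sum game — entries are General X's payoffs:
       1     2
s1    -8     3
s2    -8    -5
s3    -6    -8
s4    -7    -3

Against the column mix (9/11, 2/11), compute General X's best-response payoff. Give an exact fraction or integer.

s1: (-8)·(9/11) + (3)·(2/11) = -6.
s2: (-8)·(9/11) + (-5)·(2/11) = -82/11.
s3: (-6)·(9/11) + (-8)·(2/11) = -70/11.
s4: (-7)·(9/11) + (-3)·(2/11) = -69/11.
The best pure response is s1 with expected payoff -6.

-6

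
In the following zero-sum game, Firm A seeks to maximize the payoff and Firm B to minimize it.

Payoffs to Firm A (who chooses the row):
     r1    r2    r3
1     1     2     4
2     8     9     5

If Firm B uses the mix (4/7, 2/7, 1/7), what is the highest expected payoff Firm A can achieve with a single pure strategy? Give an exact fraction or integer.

55/7

1: (1)·(4/7) + (2)·(2/7) + (4)·(1/7) = 12/7.
2: (8)·(4/7) + (9)·(2/7) + (5)·(1/7) = 55/7.
The best pure response is 2 with expected payoff 55/7.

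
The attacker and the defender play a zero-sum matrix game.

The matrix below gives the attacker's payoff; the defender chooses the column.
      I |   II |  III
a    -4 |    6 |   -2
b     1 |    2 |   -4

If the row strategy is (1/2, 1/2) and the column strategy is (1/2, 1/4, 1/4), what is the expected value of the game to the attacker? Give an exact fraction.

-1/2

Against (1/2, 1/4, 1/4), each row's expected payoff is a: -1; b: 0.
Taking the (1/2, 1/2)-weighted average: (1/2)·(-1) + (1/2)·(0) = -1/2.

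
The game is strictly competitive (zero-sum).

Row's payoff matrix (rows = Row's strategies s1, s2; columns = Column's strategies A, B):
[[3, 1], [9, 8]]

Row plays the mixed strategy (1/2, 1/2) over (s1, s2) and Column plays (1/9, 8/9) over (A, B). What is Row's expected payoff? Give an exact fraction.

Against (1/9, 8/9), each row's expected payoff is s1: 11/9; s2: 73/9.
Taking the (1/2, 1/2)-weighted average: (1/2)·(11/9) + (1/2)·(73/9) = 14/3.

14/3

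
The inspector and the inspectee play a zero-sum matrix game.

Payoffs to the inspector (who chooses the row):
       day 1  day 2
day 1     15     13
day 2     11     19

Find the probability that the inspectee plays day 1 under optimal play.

3/5

Row minima are 13 and 11, so the inspector's maximin is 13; column maxima are 15 and 19, so the inspectee's minimax is 15. These differ, so the equilibrium is in mixed strategies.
Let the inspectee play day 1 with probability q. The inspector is indifferent when 15q + 13(1−q) = 11q + 19(1−q), giving q = 3/5.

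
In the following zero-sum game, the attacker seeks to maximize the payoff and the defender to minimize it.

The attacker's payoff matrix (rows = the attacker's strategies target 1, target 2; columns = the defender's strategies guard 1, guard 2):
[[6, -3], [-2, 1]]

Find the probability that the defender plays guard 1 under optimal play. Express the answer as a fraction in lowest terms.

Row minima are -3 and -2, so the attacker's maximin is -2; column maxima are 6 and 1, so the defender's minimax is 1. These differ, so the equilibrium is in mixed strategies.
Let the defender play guard 1 with probability q. The attacker is indifferent when 6q − 3(1−q) = −2q + (1−q), giving q = 1/3.

1/3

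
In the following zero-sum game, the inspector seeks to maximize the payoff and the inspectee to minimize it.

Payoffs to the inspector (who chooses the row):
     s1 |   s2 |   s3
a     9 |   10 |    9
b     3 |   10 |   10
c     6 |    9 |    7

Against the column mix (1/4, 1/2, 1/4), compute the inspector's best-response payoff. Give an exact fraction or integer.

19/2

a: (9)·(1/4) + (10)·(1/2) + (9)·(1/4) = 19/2.
b: (3)·(1/4) + (10)·(1/2) + (10)·(1/4) = 33/4.
c: (6)·(1/4) + (9)·(1/2) + (7)·(1/4) = 31/4.
The best pure response is a with expected payoff 19/2.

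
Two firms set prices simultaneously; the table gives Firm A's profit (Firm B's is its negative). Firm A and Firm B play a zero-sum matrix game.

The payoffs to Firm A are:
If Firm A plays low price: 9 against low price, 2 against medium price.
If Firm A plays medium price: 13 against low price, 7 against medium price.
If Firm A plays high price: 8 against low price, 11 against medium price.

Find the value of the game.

29/3

Row low price is strictly dominated by row medium price, so Firm A never plays it.
The remaining 2×2 game on (medium price, high price) × (low price, medium price) has no saddle point. Let Firm A play medium price with probability p; indifference gives 13p + 8(1−p) = 7p + 11(1−p), so p = 1/3.
Similarly Firm B's optimal q on low price is 4/9, and the value is 13·(4/9) + (7)·(5/9) = 29/3.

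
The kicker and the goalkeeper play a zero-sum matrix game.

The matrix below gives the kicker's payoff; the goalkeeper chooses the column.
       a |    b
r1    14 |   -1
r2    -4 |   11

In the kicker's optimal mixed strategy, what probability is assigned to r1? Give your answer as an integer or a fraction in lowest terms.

1/2

Row minima are -1 and -4, so the kicker's maximin is -1; column maxima are 14 and 11, so the goalkeeper's minimax is 11. These differ, so the equilibrium is in mixed strategies.
Let the kicker play r1 with probability p. The goalkeeper is indifferent when 14p − 4(1−p) = −p + 11(1−p), giving p = 1/2.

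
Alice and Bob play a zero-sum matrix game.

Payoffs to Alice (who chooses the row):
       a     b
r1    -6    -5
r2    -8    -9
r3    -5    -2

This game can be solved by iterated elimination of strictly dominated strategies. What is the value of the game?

-5

Row r2 is strictly dominated by row r1 (-6>-8, -5>-9); eliminate r2.
Column b is strictly dominated by a for Bob (-6<-5, -5<-2); eliminate b.
Row r1 is strictly dominated by row r3 (-5>-6); eliminate r1.
Only (r3, a) remains, with payoff -5.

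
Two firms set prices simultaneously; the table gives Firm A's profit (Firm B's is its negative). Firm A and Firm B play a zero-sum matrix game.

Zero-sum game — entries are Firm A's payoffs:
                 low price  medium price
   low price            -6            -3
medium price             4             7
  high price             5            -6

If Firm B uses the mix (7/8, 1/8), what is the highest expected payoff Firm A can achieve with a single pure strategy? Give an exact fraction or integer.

low price: (-6)·(7/8) + (-3)·(1/8) = -45/8.
medium price: (4)·(7/8) + (7)·(1/8) = 35/8.
high price: (5)·(7/8) + (-6)·(1/8) = 29/8.
The best pure response is medium price with expected payoff 35/8.

35/8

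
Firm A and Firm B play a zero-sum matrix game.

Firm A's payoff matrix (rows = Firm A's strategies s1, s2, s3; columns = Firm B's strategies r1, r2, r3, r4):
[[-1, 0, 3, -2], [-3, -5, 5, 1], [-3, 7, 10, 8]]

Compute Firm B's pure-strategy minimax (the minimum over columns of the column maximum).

-1

The worst case (largest entry) in each column is r1: -1, r2: 7, r3: 10, r4: 8.
The best (smallest) of these is -1.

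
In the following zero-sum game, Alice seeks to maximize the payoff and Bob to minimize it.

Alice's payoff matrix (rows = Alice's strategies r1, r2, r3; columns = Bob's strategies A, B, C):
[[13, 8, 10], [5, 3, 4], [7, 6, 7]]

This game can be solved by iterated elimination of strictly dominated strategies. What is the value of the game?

8

Row r3 is strictly dominated by row r1 (13>7, 8>6, 10>7); eliminate r3.
Row r2 is strictly dominated by row r1 (13>5, 8>3, 10>4); eliminate r2.
Column C is strictly dominated by B for Bob (8<10); eliminate C.
Column A is strictly dominated by B for Bob (8<13); eliminate A.
Only (r1, B) remains, with payoff 8.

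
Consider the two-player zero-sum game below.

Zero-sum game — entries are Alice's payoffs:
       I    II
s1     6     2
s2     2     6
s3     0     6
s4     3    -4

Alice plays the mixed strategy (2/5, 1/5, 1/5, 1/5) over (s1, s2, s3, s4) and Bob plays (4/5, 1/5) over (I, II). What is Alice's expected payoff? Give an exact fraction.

16/5

Against (4/5, 1/5), each row's expected payoff is s1: 26/5; s2: 14/5; s3: 6/5; s4: 8/5.
Taking the (2/5, 1/5, 1/5, 1/5)-weighted average: (2/5)·(26/5) + (1/5)·(14/5) + (1/5)·(6/5) + (1/5)·(8/5) = 16/5.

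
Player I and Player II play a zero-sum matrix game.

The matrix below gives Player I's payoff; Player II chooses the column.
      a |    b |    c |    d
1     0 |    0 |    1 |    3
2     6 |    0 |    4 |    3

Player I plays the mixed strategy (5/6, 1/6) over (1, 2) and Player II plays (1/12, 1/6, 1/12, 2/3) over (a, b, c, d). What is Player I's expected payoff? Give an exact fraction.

53/24

Against (1/12, 1/6, 1/12, 2/3), each row's expected payoff is 1: 25/12; 2: 17/6.
Taking the (5/6, 1/6)-weighted average: (5/6)·(25/12) + (1/6)·(17/6) = 53/24.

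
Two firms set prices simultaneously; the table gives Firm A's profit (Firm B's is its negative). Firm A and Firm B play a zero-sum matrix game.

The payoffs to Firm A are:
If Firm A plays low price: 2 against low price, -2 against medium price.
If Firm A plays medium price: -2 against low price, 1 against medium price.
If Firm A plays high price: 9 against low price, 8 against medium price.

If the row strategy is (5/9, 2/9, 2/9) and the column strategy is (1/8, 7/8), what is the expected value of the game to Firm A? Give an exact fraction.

Against (1/8, 7/8), each row's expected payoff is low price: -3/2; medium price: 5/8; high price: 65/8.
Taking the (5/9, 2/9, 2/9)-weighted average: (5/9)·(-3/2) + (2/9)·(5/8) + (2/9)·(65/8) = 10/9.

10/9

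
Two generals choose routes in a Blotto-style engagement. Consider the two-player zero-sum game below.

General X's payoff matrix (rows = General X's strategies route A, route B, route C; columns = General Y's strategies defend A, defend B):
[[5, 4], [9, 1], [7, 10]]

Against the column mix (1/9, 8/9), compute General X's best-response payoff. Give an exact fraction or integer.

29/3

route A: (5)·(1/9) + (4)·(8/9) = 37/9.
route B: (9)·(1/9) + (1)·(8/9) = 17/9.
route C: (7)·(1/9) + (10)·(8/9) = 29/3.
The best pure response is route C with expected payoff 29/3.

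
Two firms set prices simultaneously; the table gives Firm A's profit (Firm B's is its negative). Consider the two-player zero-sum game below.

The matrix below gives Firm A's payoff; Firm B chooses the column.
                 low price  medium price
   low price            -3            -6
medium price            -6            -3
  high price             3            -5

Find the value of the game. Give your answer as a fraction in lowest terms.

Row low price is strictly dominated by row high price, so Firm A never plays it.
The remaining 2×2 game on (medium price, high price) × (low price, medium price) has no saddle point. Let Firm A play medium price with probability p; indifference gives −6p + 3(1−p) = −3p − 5(1−p), so p = 8/11.
Similarly Firm B's optimal q on low price is 2/11, and the value is -6·(2/11) + (-3)·(9/11) = -39/11.

-39/11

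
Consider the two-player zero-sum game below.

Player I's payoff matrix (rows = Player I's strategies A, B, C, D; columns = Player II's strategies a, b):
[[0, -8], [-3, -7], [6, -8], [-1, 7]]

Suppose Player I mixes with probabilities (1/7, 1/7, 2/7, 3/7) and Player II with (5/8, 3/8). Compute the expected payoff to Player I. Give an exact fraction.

0

Against (5/8, 3/8), each row's expected payoff is A: -3; B: -9/2; C: 3/4; D: 2.
Taking the (1/7, 1/7, 2/7, 3/7)-weighted average: (1/7)·(-3) + (1/7)·(-9/2) + (2/7)·(3/4) + (3/7)·(2) = 0.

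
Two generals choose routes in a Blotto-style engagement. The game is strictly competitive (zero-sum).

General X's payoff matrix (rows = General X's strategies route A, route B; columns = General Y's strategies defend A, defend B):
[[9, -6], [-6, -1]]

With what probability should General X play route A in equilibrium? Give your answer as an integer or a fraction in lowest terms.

Row minima are -6 and -6, so General X's maximin is -6; column maxima are 9 and -1, so General Y's minimax is -1. These differ, so the equilibrium is in mixed strategies.
Let General X play route A with probability p. General Y is indifferent when 9p − 6(1−p) = −6p − (1−p), giving p = 1/4.

1/4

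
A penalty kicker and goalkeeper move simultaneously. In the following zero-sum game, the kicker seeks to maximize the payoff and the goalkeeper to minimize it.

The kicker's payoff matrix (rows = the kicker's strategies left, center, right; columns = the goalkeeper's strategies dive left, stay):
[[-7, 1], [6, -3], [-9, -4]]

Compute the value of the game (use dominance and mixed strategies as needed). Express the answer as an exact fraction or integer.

Row right is strictly dominated by row left, so the kicker never plays it.
The remaining 2×2 game on (left, center) × (dive left, stay) has no saddle point. Let the kicker play left with probability p; indifference gives −7p + 6(1−p) = p − 3(1−p), so p = 9/17.
Similarly the goalkeeper's optimal q on dive left is 4/17, and the value is -7·(4/17) + (1)·(13/17) = -15/17.

-15/17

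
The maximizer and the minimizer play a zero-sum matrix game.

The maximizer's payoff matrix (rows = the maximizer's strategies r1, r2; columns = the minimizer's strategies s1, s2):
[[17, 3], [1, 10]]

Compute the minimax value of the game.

167/23

Row minima are 3 and 1, so the maximizer's maximin is 3; column maxima are 17 and 10, so the minimizer's minimax is 10. These differ, so the equilibrium is in mixed strategies.
Let the maximizer play r1 with probability p. The minimizer is indifferent when 17p + (1−p) = 3p + 10(1−p), giving p = 9/23.
Let the minimizer play s1 with probability q. The maximizer is indifferent when 17q + 3(1−q) = q + 10(1−q), giving q = 7/23.
The value is 17·(7/23) + (3)·(16/23) = 167/23.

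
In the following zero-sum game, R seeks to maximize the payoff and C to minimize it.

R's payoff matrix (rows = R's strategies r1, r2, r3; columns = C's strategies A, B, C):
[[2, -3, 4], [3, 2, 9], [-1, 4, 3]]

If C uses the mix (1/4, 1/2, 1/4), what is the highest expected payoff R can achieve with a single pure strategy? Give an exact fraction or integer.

4

r1: (2)·(1/4) + (-3)·(1/2) + (4)·(1/4) = 0.
r2: (3)·(1/4) + (2)·(1/2) + (9)·(1/4) = 4.
r3: (-1)·(1/4) + (4)·(1/2) + (3)·(1/4) = 5/2.
The best pure response is r2 with expected payoff 4.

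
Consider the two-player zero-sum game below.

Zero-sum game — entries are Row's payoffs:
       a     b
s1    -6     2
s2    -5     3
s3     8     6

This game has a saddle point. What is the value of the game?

6

Row minima: -6, -5, 6 → Row's maximin is 6.
Column maxima: 8, 6 → Column's minimax is 6.
They coincide at (s3, b), so the value is 6.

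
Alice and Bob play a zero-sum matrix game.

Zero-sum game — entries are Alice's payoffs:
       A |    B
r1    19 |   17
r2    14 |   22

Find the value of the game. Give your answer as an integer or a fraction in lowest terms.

18

Row minima are 17 and 14, so Alice's maximin is 17; column maxima are 19 and 22, so Bob's minimax is 19. These differ, so the equilibrium is in mixed strategies.
Let Alice play r1 with probability p. Bob is indifferent when 19p + 14(1−p) = 17p + 22(1−p), giving p = 4/5.
Let Bob play A with probability q. Alice is indifferent when 19q + 17(1−q) = 14q + 22(1−q), giving q = 1/2.
The value is 19·(1/2) + (17)·(1/2) = 18.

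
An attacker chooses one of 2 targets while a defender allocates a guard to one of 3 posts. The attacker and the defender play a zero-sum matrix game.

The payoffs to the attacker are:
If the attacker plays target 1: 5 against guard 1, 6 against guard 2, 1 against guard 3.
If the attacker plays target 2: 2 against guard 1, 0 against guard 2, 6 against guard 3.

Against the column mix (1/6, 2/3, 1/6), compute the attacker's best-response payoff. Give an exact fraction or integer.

target 1: (5)·(1/6) + (6)·(2/3) + (1)·(1/6) = 5.
target 2: (2)·(1/6) + (0)·(2/3) + (6)·(1/6) = 4/3.
The best pure response is target 1 with expected payoff 5.

5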